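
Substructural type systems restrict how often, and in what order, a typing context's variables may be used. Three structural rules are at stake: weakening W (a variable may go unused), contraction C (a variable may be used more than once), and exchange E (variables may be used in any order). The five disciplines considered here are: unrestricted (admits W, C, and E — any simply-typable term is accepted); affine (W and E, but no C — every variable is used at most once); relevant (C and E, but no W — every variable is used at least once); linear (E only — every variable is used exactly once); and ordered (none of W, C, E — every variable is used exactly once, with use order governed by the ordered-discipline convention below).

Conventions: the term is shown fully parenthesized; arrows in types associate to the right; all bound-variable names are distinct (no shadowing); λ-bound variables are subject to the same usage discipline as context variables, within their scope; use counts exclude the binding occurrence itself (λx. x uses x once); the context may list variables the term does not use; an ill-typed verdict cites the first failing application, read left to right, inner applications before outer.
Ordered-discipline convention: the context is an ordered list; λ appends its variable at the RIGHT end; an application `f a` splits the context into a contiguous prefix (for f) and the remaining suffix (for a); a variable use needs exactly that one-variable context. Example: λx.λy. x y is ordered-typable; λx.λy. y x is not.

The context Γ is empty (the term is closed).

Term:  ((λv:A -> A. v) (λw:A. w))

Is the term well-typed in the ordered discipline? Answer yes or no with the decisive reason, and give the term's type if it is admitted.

yes — v, w: once each, no exchange needed; term : A -> A
counts: v [bound]: 1×; w [bound]: 1×
uses in reading order: v, w
typing: well-typed at A -> A
across the five disciplines: ordered ✓, linear ✓, affine ✓, relevant ✓, unrestricted ✓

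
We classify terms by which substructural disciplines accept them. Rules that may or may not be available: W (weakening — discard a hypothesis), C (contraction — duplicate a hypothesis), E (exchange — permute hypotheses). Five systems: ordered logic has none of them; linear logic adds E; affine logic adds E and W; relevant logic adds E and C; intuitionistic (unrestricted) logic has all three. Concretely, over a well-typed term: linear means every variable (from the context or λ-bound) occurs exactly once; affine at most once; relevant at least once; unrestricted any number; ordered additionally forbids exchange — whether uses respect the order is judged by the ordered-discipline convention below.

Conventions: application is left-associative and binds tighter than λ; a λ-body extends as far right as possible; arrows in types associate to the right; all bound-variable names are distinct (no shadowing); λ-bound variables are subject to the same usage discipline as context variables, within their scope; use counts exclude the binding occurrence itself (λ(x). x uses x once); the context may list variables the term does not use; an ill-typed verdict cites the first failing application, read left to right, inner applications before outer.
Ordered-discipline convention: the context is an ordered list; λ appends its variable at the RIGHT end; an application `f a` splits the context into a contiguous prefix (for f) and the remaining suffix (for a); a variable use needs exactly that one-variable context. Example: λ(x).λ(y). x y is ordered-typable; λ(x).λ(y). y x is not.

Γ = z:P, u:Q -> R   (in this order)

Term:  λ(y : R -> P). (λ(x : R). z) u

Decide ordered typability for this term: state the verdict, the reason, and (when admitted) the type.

no — not simply typable
counts: z ×1; u ×1; y (λ-bound) ×0; x (λ-bound) ×0
left-to-right use order: z, u
typing: ill-typed: an argument Q -> R mismatches the expected R
summary: ordered ✗ · linear ✗ · affine ✗ · relevant ✗ · unrestricted ✗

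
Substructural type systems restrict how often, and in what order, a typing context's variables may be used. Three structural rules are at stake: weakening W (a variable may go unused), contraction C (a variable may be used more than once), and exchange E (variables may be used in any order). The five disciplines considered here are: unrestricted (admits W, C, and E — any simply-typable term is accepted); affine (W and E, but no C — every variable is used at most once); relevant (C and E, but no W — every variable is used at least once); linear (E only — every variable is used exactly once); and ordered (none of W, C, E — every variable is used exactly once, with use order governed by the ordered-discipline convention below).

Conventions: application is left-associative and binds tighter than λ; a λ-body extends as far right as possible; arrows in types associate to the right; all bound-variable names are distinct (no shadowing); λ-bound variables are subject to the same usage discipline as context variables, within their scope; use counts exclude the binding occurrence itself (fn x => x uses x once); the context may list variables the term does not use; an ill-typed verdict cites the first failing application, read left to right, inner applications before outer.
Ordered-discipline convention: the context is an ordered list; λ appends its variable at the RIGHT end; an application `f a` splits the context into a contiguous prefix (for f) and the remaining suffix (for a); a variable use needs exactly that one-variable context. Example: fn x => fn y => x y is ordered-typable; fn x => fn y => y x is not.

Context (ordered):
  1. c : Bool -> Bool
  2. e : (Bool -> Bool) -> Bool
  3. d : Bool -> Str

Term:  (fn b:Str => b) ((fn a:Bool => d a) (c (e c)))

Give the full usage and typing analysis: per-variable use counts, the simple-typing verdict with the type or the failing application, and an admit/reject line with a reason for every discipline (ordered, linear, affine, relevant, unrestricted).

counts: c ×2; e ×1; d ×1; b (bound) ×1; a (bound) ×1
uses in reading order: b, d, a, c, e, c
typing: well-typed — term : Str
ordered: ✗, repeated use of c ×2
linear: ✗, repeated use of c ×2
affine: ✗, repeated use of c ×2
relevant: ✓, none of c, e, d, b, a goes unused
unrestricted: ✓, type-checks (Str) and nothing is barred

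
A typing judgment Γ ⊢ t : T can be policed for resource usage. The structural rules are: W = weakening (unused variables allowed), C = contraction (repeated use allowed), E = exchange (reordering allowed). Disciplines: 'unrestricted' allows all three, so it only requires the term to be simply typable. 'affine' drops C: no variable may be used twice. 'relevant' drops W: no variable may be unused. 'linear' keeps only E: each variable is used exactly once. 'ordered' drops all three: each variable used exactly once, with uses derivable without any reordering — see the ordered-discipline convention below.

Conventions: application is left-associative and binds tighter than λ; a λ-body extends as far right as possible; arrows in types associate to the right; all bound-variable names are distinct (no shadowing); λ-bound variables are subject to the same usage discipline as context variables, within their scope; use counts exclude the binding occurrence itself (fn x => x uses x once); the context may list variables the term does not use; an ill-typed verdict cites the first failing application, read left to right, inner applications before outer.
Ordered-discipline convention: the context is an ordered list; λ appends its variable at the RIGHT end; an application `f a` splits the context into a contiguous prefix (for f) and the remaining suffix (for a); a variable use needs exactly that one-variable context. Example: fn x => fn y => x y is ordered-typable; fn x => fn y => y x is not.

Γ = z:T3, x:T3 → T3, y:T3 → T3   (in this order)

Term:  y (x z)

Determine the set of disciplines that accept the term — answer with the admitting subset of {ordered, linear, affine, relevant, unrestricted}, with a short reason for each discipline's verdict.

admitted in: linear, affine, relevant, unrestricted
use counts: z: 1, x: 1, y: 1
left-to-right use order: y, x, z
typing: ✓ — T3
ordered: ✗, no ordered split (uses run y, x, z)
linear: ✓, each of z, x, y used exactly once
affine: ✓, z, x, y: no repeats, contraction unneeded
relevant: ✓, at least one use each (z, x, y)
unrestricted: ✓, typability at T3 is all that's needed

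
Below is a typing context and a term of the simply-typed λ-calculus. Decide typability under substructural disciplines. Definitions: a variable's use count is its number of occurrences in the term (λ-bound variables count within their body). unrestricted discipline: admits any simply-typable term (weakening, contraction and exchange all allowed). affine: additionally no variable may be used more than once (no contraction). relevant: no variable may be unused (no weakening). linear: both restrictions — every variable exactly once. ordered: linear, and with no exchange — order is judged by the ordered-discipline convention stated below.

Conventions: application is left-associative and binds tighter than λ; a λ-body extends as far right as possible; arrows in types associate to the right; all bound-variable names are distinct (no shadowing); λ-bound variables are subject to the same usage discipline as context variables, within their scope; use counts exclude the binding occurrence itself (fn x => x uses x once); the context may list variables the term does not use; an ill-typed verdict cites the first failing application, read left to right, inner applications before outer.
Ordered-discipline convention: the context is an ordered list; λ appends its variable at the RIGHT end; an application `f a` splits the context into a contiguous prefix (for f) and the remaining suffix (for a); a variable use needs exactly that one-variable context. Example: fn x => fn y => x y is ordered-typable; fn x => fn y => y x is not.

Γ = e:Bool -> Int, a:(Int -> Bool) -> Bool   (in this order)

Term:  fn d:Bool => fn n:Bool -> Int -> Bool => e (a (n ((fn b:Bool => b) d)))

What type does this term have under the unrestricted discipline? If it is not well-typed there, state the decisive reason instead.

term : Bool -> (Bool -> Int -> Bool) -> Int
use counts: e: 1×, a: 1×, d (λ-bound): 1×, n (λ-bound): 1×, b (λ-bound): 1×
use order (left to right): e, a, n, b, d
typing: the term checks, with type Bool -> (Bool -> Int -> Bool) -> Int
per-discipline verdicts: ordered ✗; linear ✓; affine ✓; relevant ✓; unrestricted ✓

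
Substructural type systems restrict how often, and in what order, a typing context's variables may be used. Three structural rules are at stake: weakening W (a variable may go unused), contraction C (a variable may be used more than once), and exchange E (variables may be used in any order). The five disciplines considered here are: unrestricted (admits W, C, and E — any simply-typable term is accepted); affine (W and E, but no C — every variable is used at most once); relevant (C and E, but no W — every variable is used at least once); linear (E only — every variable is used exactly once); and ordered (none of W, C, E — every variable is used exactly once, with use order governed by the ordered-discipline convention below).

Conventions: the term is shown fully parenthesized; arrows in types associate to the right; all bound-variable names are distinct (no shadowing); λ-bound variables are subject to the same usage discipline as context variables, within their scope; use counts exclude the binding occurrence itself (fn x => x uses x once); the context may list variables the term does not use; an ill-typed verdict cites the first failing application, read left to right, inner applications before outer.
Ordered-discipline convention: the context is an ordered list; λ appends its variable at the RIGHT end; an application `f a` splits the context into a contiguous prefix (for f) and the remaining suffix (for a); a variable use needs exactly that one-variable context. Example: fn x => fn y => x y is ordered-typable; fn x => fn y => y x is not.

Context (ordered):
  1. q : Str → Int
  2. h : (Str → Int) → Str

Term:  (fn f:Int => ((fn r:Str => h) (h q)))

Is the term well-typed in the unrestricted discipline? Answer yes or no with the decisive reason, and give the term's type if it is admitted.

yes — typability at Int → (Str → Int) → Str is all that's needed; term : Int → (Str → Int) → Str
use counts: q=1; h=2; f (λ-bound)=0; r (λ-bound)=0
order of uses: h, h, q
typing: well-typed at Int → (Str → Int) → Str
summary: ordered ✗; linear ✗; affine ✗; relevant ✗; unrestricted ✓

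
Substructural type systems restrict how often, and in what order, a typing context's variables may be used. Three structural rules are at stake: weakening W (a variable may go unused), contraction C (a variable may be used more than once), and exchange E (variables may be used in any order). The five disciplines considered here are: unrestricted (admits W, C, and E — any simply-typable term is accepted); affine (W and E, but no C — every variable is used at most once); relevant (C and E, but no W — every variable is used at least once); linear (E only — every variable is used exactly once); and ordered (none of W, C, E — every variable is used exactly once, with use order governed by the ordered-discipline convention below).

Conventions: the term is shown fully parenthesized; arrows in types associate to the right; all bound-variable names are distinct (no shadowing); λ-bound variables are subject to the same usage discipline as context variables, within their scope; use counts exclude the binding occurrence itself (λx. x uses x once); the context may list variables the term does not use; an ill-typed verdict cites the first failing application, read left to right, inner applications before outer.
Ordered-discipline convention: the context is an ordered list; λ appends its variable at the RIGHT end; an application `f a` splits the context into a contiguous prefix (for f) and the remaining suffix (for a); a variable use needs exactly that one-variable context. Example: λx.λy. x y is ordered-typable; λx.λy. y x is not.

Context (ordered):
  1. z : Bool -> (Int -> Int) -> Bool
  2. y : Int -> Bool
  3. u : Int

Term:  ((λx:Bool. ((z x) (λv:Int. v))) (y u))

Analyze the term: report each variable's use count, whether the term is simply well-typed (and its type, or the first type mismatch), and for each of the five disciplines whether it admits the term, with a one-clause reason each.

counts: z: 1×; y: 1×; u: 1×; x [bound]: 1×; v [bound]: 1×
order of uses: z, x, v, y, u
typing: ✓ — Bool
ordered: ✓, one use each (z, y, u, x, v); ordered split holds
linear: ✓, each of z, y, u, x, v used exactly once
affine: ✓, no duplicate uses among z, y, u, x, v
relevant: ✓, at least one use each (z, y, u, x, v)
unrestricted: ✓, typability at Bool is all that's needed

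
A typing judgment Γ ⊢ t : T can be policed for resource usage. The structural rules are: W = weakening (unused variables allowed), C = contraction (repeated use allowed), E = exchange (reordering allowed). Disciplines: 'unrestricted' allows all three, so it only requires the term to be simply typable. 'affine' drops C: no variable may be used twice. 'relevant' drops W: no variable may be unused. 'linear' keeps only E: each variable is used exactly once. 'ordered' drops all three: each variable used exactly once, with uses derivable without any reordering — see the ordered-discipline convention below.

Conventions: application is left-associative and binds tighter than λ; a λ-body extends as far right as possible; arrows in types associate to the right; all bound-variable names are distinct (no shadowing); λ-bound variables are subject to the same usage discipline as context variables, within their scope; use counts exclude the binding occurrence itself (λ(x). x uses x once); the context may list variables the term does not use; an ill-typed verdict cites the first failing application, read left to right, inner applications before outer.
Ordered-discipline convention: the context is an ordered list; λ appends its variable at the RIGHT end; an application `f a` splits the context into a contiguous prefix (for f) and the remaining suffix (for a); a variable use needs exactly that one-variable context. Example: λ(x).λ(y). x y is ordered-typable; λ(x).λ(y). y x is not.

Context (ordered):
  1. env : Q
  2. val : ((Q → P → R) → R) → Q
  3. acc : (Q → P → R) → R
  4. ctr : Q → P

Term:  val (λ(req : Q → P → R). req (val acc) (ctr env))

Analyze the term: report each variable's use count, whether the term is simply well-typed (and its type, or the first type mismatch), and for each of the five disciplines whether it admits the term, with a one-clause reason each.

usage: env ×1; val ×2; acc ×1; ctr ×1; req (bound) ×1
use order (left to right): val, req, val, acc, ctr, env
typing: ✓ — Q
ordered ✗ (uses contraction: val ×2)
linear ✗ (uses contraction: val ×2)
affine ✗ (uses contraction: val ×2)
relevant ✓ (at least one use each (env, val, acc, ctr, req))
unrestricted ✓ (typability at Q is all that's needed)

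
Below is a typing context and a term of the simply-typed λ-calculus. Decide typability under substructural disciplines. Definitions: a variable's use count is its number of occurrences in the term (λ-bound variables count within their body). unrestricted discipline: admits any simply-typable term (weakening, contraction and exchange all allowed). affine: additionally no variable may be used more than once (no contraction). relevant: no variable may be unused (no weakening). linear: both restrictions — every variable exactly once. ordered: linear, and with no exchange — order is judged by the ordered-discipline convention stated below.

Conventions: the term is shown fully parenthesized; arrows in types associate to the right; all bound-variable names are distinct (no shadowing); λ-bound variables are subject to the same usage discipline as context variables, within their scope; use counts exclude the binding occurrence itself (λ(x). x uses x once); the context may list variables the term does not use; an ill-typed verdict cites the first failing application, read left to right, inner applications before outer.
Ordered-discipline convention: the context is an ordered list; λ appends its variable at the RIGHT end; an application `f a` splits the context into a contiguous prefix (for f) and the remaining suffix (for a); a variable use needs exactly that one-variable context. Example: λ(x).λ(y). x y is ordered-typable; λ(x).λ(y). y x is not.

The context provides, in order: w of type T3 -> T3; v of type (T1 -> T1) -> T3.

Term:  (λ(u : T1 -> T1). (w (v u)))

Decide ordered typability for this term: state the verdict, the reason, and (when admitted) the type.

yes — single-use (w, v, u), ordered derivation ok; term : (T1 -> T1) -> T3
variable uses: w=1, v=1, u (λ-bound)=1
uses in reading order: w, v, u
typing: well-typed — term : (T1 -> T1) -> T3
per-discipline verdicts: ordered ✓, linear ✓, affine ✓, relevant ✓, unrestricted ✓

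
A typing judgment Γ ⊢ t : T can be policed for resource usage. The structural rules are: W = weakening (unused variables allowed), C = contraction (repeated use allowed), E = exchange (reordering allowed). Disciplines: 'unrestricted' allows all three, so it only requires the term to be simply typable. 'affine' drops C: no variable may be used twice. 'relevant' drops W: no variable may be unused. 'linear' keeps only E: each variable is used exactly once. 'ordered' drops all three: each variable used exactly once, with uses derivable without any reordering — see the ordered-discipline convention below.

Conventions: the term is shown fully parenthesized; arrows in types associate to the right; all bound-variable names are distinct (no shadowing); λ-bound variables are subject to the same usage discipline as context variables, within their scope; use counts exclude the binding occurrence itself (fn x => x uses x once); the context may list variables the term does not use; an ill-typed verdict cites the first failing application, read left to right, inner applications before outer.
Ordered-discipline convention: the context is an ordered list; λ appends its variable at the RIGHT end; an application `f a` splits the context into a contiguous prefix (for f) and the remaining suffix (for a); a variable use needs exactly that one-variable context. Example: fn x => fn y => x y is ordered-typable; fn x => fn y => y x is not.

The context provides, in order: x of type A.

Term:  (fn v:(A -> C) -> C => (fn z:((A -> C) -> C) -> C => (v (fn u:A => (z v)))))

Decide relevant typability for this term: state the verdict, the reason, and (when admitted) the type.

no — unused: x, u — weakening required
use counts: x: 0×; v [bound]: 2×; z [bound]: 1×; u [bound]: 0×
uses in reading order: v, z, v
typing: ✓ — ((A -> C) -> C) -> (((A -> C) -> C) -> C) -> C
all disciplines: ordered ✗; linear ✗; affine ✗; relevant ✗; unrestricted ✓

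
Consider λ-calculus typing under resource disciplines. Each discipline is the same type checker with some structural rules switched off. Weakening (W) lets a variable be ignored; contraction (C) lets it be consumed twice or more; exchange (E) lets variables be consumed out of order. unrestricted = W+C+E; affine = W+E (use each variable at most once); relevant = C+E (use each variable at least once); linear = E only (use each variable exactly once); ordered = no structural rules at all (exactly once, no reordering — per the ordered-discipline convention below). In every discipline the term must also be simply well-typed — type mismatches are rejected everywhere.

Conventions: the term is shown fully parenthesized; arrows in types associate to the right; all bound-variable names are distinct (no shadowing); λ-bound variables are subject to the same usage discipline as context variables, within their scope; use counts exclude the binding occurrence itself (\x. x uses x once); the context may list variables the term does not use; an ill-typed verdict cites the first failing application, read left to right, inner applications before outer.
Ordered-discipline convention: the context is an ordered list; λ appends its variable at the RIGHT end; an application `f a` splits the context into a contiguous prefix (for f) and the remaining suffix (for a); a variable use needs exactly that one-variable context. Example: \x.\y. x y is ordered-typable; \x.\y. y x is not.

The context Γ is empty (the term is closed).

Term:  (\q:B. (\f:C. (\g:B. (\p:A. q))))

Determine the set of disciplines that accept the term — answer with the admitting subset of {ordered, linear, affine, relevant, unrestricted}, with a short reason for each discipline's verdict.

admitted in: affine, unrestricted
use counts: q (bound) ×1; f (bound) ×0; g (bound) ×0; p (bound) ×0
use order (left to right): q
typing: well-typed — term : B -> C -> B -> A -> B
ordered: ✗, unused: f, g, p — weakening required
linear: ✗, unused: f, g, p — weakening required
affine: ✓, at most one use each (q, f, g, p)
relevant: ✗, unused: f, g, p — weakening required
unrestricted: ✓, typability at B -> C -> B -> A -> B is all that's needed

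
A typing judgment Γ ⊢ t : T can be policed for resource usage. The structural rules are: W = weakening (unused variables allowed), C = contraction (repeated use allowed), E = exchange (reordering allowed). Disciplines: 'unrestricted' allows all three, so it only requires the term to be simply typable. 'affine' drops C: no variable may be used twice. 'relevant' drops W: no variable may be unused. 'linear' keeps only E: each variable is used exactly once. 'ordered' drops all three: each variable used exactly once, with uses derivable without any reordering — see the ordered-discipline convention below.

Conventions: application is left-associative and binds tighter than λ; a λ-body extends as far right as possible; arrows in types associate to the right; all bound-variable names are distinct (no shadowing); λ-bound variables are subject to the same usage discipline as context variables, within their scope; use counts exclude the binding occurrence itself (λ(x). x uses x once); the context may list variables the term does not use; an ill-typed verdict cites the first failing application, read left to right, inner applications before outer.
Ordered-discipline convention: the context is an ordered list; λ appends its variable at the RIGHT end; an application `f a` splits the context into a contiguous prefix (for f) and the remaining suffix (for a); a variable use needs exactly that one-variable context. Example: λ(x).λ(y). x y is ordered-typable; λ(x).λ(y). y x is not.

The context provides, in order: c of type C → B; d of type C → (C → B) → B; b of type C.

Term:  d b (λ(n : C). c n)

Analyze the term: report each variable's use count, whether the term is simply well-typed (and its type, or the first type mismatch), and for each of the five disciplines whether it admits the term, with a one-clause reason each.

usage: c ×1; d ×1; b ×1; n (bound) ×1
use order (left to right): d, b, c, n
typing: well-typed at B
ordered: ✗, use order d, b, c, n needs exchange
linear: ✓, exactly-once usage across c, d, b, n
affine: ✓, c, d, b, n: no repeats, contraction unneeded
relevant: ✓, c, d, b, n: all used, weakening unneeded
unrestricted: ✓, typability at B is all that's needed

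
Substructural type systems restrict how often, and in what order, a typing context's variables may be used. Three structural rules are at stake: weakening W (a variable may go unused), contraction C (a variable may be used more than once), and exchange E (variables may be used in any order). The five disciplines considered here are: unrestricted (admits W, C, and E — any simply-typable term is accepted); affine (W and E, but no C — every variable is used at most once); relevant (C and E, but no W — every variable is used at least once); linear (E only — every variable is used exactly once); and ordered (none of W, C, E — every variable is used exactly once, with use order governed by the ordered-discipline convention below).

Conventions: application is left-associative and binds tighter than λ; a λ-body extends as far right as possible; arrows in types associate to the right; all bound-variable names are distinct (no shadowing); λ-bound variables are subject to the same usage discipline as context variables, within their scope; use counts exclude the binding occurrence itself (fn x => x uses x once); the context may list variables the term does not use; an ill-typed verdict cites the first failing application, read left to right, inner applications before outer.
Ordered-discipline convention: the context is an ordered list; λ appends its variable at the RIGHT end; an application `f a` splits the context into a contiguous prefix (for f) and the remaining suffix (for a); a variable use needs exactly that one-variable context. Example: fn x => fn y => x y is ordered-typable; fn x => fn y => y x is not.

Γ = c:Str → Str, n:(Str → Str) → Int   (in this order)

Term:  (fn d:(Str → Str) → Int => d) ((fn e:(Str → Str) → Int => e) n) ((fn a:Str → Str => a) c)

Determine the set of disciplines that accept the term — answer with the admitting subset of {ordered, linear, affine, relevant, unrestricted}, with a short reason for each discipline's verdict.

accepted by: linear, affine, relevant, unrestricted
variable uses: c: 1×; n: 1×; d [bound]: 1×; e [bound]: 1×; a [bound]: 1×
order of uses: d, e, n, a, c
typing: well-typed at Int
ordered ✗ (no ordered split (uses run d, e, n, a, c))
linear ✓ (single use per variable (c, n, d, e, a))
affine ✓ (at most one use each (c, n, d, e, a))
relevant ✓ (at least one use each (c, n, d, e, a))
unrestricted ✓ (simply typable at Int; W, C, E all held)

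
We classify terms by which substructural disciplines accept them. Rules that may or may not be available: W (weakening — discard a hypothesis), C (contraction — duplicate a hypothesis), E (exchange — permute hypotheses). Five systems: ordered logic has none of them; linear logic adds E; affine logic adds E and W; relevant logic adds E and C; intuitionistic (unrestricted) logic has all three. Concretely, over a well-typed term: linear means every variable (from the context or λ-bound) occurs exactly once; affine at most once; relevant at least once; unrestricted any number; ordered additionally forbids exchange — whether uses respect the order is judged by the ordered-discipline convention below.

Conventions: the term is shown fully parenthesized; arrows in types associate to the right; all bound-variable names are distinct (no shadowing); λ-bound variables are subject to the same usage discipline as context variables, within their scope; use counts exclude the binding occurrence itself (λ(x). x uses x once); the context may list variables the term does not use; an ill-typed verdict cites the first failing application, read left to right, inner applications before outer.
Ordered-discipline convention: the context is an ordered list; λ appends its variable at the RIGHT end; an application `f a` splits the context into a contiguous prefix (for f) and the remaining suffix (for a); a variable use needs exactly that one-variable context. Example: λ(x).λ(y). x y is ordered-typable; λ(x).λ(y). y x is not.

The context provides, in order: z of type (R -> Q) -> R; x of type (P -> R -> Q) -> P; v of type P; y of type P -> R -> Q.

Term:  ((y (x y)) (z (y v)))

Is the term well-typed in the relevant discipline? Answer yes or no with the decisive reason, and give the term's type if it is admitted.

yes — every one of z, x, v, y appears; term : Q
variable uses: z: 1×; x: 1×; v: 1×; y: 3×
order of uses: y, x, y, z, y, v
typing: ✓ — Q
per-discipline verdicts: ordered ✗ | linear ✗ | affine ✗ | relevant ✓ | unrestricted ✓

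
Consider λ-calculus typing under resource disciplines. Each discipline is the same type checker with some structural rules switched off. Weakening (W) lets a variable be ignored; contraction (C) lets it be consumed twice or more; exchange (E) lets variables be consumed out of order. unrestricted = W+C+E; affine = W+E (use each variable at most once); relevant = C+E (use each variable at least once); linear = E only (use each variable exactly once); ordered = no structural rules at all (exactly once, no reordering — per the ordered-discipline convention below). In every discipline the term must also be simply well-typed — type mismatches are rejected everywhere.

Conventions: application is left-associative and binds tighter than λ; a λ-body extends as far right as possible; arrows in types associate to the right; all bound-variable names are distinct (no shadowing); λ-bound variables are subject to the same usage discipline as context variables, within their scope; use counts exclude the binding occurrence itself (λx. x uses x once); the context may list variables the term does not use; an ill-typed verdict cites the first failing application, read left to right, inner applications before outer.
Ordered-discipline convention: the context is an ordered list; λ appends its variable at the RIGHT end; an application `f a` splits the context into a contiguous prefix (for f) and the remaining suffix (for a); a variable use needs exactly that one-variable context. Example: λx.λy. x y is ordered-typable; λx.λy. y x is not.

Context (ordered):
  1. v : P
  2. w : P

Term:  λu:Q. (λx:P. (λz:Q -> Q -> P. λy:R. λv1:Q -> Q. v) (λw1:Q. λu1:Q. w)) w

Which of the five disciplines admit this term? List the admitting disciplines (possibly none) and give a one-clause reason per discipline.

admitted in: unrestricted
variable uses: v ×1; w ×2; u (bound) ×0; x (bound) ×0; z (bound) ×0; y (bound) ×0; v1 (bound) ×0; w1 (bound) ×0; u1 (bound) ×0
order of uses: v, w, w
typing: well-typed — term : Q -> R -> (Q -> Q) -> P
ordered ✗ (w ×2 used more than once (contraction); needs weakening: u, x, z, y, v1, w1, u1 unused)
linear ✗ (w ×2 used more than once (contraction); needs weakening: u, x, z, y, v1, w1, u1 unused)
affine ✗ (w ×2 used more than once (contraction))
relevant ✗ (needs weakening: u, x, z, y, v1, w1, u1 unused)
unrestricted ✓ (well-typed at Q -> R -> (Q -> Q) -> P; no restrictions here)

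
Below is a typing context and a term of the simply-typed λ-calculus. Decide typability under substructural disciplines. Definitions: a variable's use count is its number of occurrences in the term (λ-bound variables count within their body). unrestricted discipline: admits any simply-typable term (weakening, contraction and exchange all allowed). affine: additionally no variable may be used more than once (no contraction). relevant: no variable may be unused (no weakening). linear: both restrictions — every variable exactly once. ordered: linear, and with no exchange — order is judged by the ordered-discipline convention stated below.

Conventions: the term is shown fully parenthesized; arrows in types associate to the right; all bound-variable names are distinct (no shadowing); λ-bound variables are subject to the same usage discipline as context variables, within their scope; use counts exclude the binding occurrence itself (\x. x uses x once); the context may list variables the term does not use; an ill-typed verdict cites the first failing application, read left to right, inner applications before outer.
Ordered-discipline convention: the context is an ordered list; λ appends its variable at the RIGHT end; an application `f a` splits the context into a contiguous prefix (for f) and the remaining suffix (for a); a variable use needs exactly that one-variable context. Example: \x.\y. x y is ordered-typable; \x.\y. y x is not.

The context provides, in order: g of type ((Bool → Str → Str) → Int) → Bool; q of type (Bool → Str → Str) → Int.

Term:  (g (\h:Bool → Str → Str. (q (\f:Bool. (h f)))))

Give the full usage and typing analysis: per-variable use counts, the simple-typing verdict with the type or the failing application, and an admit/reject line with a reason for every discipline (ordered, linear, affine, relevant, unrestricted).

usage: g ×1, q ×1, h (λ-bound) ×1, f (λ-bound) ×1
use order (left to right): g, q, h, f
typing: ✓ — Bool
ordered: ✓ — single-use (g, q, h, f), ordered derivation ok
linear: ✓ — single use per variable (g, q, h, f)
affine: ✓ — at most one use each (g, q, h, f)
relevant: ✓ — none of g, q, h, f goes unused
unrestricted: ✓ — well-typed at Bool; no restrictions here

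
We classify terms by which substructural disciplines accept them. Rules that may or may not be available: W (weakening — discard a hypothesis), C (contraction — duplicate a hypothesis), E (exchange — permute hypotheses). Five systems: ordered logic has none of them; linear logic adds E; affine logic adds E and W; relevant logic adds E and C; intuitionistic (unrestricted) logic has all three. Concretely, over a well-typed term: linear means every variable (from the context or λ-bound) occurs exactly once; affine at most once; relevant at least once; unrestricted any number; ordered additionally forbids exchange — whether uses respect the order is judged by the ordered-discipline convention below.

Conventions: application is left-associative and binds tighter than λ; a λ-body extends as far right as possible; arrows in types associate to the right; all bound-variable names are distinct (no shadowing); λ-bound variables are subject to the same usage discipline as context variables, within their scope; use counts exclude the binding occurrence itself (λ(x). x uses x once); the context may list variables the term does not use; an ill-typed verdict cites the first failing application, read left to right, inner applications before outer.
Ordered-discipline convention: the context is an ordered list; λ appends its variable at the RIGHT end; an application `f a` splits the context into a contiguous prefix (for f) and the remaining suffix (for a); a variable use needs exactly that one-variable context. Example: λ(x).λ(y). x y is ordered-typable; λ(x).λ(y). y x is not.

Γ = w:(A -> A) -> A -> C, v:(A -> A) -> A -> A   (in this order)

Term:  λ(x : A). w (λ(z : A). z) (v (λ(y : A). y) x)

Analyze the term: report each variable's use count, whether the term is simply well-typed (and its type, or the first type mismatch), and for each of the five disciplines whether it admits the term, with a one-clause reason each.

usage: w: 1×; v: 1×; x (λ-bound): 1×; z (λ-bound): 1×; y (λ-bound): 1×
use order (left to right): w, z, v, y, x
typing: the term checks, with type A -> C
ordered: ✓, w, v, x, z, y once each; derivable with no W/C/E
linear: ✓, w, v, x, z, y: one use apiece
affine: ✓, no duplicate uses among w, v, x, z, y
relevant: ✓, w, v, x, z, y: all used, weakening unneeded
unrestricted: ✓, typability at A -> C is all that's needed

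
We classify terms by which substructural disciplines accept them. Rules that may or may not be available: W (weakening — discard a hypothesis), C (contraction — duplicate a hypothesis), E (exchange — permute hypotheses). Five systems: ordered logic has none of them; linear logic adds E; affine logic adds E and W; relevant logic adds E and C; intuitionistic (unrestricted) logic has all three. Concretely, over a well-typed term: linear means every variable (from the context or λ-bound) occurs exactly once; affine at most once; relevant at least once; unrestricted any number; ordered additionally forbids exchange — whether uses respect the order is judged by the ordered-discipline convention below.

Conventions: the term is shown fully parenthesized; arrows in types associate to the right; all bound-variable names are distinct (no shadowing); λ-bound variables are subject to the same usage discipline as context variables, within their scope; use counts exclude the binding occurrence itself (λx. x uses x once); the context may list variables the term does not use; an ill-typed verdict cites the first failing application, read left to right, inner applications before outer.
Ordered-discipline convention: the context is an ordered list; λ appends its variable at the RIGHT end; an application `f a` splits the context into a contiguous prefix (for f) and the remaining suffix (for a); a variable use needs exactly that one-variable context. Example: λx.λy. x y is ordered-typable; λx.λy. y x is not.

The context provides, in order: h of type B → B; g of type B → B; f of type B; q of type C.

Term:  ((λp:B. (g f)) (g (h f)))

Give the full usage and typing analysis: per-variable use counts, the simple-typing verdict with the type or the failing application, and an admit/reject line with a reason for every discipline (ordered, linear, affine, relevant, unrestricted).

use counts: h=1, g=2, f=2, q=0, p (λ-bound)=0
left-to-right use order: g, f, g, h, f
typing: ✓ — B
ordered: ✗, repeated use of g ×2, f ×2; needs weakening: q, p unused
linear: ✗, repeated use of g ×2, f ×2; needs weakening: q, p unused
affine: ✗, repeated use of g ×2, f ×2
relevant: ✗, needs weakening: q, p unused
unrestricted: ✓, simply typable at B; W, C, E all held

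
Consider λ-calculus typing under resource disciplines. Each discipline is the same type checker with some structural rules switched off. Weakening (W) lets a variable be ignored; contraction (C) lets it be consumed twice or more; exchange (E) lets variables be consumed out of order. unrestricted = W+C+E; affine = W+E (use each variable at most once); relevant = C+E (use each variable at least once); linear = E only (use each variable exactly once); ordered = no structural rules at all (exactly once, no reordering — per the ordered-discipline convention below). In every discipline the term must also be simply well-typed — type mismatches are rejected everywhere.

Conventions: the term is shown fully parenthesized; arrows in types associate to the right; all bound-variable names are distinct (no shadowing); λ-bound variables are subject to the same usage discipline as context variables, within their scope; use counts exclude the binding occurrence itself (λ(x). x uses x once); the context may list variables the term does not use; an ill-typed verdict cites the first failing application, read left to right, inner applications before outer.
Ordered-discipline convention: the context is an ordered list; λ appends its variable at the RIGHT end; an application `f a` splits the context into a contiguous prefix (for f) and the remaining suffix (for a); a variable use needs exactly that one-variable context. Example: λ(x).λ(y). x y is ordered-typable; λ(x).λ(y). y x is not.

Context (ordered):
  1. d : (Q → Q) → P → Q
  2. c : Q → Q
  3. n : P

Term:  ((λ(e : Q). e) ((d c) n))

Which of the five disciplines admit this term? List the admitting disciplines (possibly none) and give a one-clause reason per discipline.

admitting disciplines: ordered, linear, affine, relevant, unrestricted
usage: d: 1×; c: 1×; n: 1×; e [bound]: 1×
uses in reading order: e, d, c, n
typing: well-typed — term : Q
ordered: ✓ — d, c, n, e once each; derivable with no W/C/E
linear: ✓ — single use per variable (d, c, n, e)
affine: ✓ — no duplicate uses among d, c, n, e
relevant: ✓ — at least one use each (d, c, n, e)
unrestricted: ✓ — simply typable at Q; W, C, E all held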